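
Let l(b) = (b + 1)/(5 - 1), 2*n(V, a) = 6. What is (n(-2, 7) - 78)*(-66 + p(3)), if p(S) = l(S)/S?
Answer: 4925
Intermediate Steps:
n(V, a) = 3 (n(V, a) = (½)*6 = 3)
l(b) = ¼ + b/4 (l(b) = (1 + b)/4 = (1 + b)*(¼) = ¼ + b/4)
p(S) = (¼ + S/4)/S
(n(-2, 7) - 78)*(-66 + p(3)) = (3 - 78)*(-66 + (¼)*(1 + 3)/3) = -75*(-66 + (¼)*(⅓)*4) = -75*(-66 + ⅓) = -75*(-197/3) = 4925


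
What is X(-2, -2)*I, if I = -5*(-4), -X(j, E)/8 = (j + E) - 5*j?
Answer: -960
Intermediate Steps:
X(j, E) = -8*E + 32*j (X(j, E) = -8*((j + E) - 5*j) = -8*((E + j) - 5*j) = -8*(E - 4*j) = -8*E + 32*j)
I = 20
X(-2, -2)*I = (-8*(-2) + 32*(-2))*20 = (16 - 64)*20 = -48*20 = -960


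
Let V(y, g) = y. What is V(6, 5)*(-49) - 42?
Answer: -336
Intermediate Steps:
V(6, 5)*(-49) - 42 = 6*(-49) - 42 = -294 - 42 = -336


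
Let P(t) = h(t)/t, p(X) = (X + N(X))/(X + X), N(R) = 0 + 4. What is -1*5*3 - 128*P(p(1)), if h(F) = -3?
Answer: 693/5 ≈ 138.60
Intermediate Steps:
N(R) = 4
p(X) = (4 + X)/(2*X) (p(X) = (X + 4)/(X + X) = (4 + X)/((2*X)) = (4 + X)*(1/(2*X)) = (4 + X)/(2*X))
P(t) = -3/t
-1*5*3 - 128*P(p(1)) = -1*5*3 - (-384)/((½)*(4 + 1)/1) = -5*3 - (-384)/((½)*1*5) = -15 - (-384)/5/2 = -15 - (-384)*2/5 = -15 - 128*(-6/5) = -15 + 768/5 = 693/5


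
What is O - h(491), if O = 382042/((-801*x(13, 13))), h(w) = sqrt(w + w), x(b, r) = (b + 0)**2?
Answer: -382042/135369 - sqrt(982) ≈ -34.159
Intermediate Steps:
x(b, r) = b**2
h(w) = sqrt(2)*sqrt(w) (h(w) = sqrt(2*w) = sqrt(2)*sqrt(w))
O = -382042/135369 (O = 382042/((-801*13**2)) = 382042/((-801*169)) = 382042/(-135369) = 382042*(-1/135369) = -382042/135369 ≈ -2.8222)
O - h(491) = -382042/135369 - sqrt(2)*sqrt(491) = -382042/135369 - sqrt(982)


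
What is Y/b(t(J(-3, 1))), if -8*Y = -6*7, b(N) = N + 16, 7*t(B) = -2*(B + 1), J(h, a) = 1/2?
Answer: 147/436 ≈ 0.33716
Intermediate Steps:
J(h, a) = ½
t(B) = -2/7 - 2*B/7 (t(B) = (-2*(B + 1))/7 = (-2*(1 + B))/7 = (-2 - 2*B)/7 = -2/7 - 2*B/7)
b(N) = 16 + N
Y = 21/4 (Y = -(-3)*7/4 = -⅛*(-42) = 21/4 ≈ 5.2500)
Y/b(t(J(-3, 1))) = 21/(4*(16 + (-2/7 - 2/7*½))) = 21/(4*(16 + (-2/7 - ⅐))) = 21/(4*(16 - 3/7)) = 21/(4*(109/7)) = (21/4)*(7/109) = 147/436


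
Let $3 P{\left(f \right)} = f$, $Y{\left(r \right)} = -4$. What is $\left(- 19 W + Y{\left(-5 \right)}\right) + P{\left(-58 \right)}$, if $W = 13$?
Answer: $- \frac{811}{3} \approx -270.33$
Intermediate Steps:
$P{\left(f \right)} = \frac{f}{3}$
$\left(- 19 W + Y{\left(-5 \right)}\right) + P{\left(-58 \right)} = \left(\left(-19\right) 13 - 4\right) + \frac{1}{3} \left(-58\right) = \left(-247 - 4\right) - \frac{58}{3} = -251 - \frac{58}{3} = - \frac{811}{3}$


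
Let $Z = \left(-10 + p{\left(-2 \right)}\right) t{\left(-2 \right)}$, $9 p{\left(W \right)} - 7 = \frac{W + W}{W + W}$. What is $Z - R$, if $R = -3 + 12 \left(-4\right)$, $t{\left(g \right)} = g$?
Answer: $\frac{623}{9} \approx 69.222$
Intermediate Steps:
$p{\left(W \right)} = \frac{8}{9}$ ($p{\left(W \right)} = \frac{7}{9} + \frac{\left(W + W\right) \frac{1}{W + W}}{9} = \frac{7}{9} + \frac{2 W \frac{1}{2 W}}{9} = \frac{7}{9} + \frac{1}{9} \cdot 1 = \frac{7}{9} + \frac{1}{9} = \frac{8}{9}$)
$R = -51$ ($R = -3 - 48 = -51$)
$Z = \frac{164}{9}$ ($Z = \left(-10 + \frac{8}{9}\right) \left(-2\right) = \left(- \frac{82}{9}\right) \left(-2\right) = \frac{164}{9} \approx 18.222$)
$Z - R = \frac{164}{9} - -51 = \frac{164}{9} + 51 = \frac{623}{9}$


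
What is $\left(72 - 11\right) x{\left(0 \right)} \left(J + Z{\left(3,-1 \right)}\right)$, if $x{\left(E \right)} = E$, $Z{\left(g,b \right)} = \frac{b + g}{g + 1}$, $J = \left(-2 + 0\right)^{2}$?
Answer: $0$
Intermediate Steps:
$J = 4$ ($J = \left(-2\right)^{2} = 4$)
$Z{\left(g,b \right)} = \frac{b + g}{1 + g}$
$\left(72 - 11\right) x{\left(0 \right)} \left(J + Z{\left(3,-1 \right)}\right) = \left(72 - 11\right) 0 \left(4 + \frac{-1 + 3}{1 + 3}\right) = 61 \cdot 0 \left(4 + \frac{1}{4} \cdot 2\right) = 61 \cdot 0 \left(4 + \frac{1}{2}\right) = 61 \cdot 0 \cdot \frac{9}{2} = 61 \cdot 0 = 0$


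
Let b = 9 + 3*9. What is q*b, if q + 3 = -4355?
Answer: -156888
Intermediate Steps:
q = -4358 (q = -3 - 4355 = -4358)
b = 36 (b = 9 + 27 = 36)
q*b = -4358*36 = -156888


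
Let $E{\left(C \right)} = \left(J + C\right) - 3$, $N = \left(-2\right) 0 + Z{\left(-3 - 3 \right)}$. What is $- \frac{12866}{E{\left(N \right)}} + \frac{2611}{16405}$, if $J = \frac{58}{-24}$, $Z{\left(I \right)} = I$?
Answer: $\frac{2533158467}{2247485} \approx 1127.1$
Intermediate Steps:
$J = - \frac{29}{12}$ ($J = 58 \left(- \frac{1}{24}\right) = - \frac{29}{12} \approx -2.4167$)
$N = -6$ ($N = \left(-2\right) 0 - 6 = 0 - 6 = -6$)
$E{\left(C \right)} = - \frac{65}{12} + C$ ($E{\left(C \right)} = \left(- \frac{29}{12} + C\right) - 3 = - \frac{65}{12} + C$)
$- \frac{12866}{E{\left(N \right)}} + \frac{2611}{16405} = - \frac{12866}{- \frac{65}{12} - 6} + \frac{2611}{16405} = - \frac{12866}{- \frac{137}{12}} + 2611 \cdot \frac{1}{16405} = \left(-12866\right) \left(- \frac{12}{137}\right) + \frac{2611}{16405} = \frac{154392}{137} + \frac{2611}{16405} = \frac{2533158467}{2247485}$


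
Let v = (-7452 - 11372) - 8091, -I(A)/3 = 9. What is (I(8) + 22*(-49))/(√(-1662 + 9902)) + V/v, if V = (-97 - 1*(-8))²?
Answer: -7921/26915 - 221*√515/412 ≈ -12.467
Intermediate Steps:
I(A) = -27 (I(A) = -3*9 = -27)
V = 7921 (V = (-97 + 8)² = (-89)² = 7921)
v = -26915 (v = -18824 - 8091 = -26915)
(I(8) + 22*(-49))/(√(-1662 + 9902)) + V/v = (-27 + 22*(-49))/(√(-1662 + 9902)) + 7921/(-26915) = (-27 - 1078)/(√8240) + 7921*(-1/26915) = -1105*√515/2060 - 7921/26915 = -221*√515/412 - 7921/26915 = -7921/26915 - 221*√515/412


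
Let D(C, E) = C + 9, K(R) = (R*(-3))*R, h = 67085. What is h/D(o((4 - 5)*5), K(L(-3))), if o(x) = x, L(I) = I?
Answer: 67085/4 ≈ 16771.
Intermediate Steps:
K(R) = -3*R² (K(R) = (-3*R)*R = -3*R²)
D(C, E) = 9 + C
h/D(o((4 - 5)*5), K(L(-3))) = 67085/(9 + (4 - 5)*5) = 67085/(9 - 1*5) = 67085/(9 - 5) = 67085/4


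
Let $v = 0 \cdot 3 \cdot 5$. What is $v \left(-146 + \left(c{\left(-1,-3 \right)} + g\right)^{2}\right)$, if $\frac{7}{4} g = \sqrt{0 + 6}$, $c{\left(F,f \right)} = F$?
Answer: $0$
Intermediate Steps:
$v = 0$ ($v = 0 \cdot 5 = 0$)
$g = \frac{4 \sqrt{6}}{7}$ ($g = \frac{4 \sqrt{0 + 6}}{7} = \frac{4 \sqrt{6}}{7} \approx 1.3997$)
$v \left(-146 + \left(c{\left(-1,-3 \right)} + g\right)^{2}\right) = 0 \left(-146 + \left(-1 + \frac{4 \sqrt{6}}{7}\right)^{2}\right) = 0$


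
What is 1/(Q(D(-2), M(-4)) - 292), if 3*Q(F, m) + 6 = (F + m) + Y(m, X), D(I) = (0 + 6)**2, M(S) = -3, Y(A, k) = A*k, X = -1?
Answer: -1/282 ≈ -0.0035461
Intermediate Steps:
D(I) = 36 (D(I) = 6**2 = 36)
Q(F, m) = -2 + F/3 (Q(F, m) = -2 + ((F + m) + m*(-1))/3 = -2 + ((F + m) - m)/3 = -2 + F/3)
1/(Q(D(-2), M(-4)) - 292) = 1/((-2 + (1/3)*36) - 292) = 1/((-2 + 12) - 292) = 1/(10 - 292) = 1/(-282) = -1/282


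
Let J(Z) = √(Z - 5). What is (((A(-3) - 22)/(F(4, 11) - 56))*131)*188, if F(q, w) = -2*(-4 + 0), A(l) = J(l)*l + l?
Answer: 153925/12 + 6157*I*√2/2 ≈ 12827.0 + 4353.7*I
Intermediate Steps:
J(Z) = √(-5 + Z)
A(l) = l + l*√(-5 + l) (A(l) = √(-5 + l)*l + l = l*√(-5 + l) + l = l + l*√(-5 + l))
F(q, w) = 8 (F(q, w) = -2*(-4) = 8)
(((A(-3) - 22)/(F(4, 11) - 56))*131)*188 = (((-3*(1 + √(-5 - 3)) - 22)/(8 - 56))*131)*188 = (((-3*(1 + √(-8)) - 22)/(-48))*131)*188 = (((-3*(1 + 2*I*√2) - 22)*(-1/48))*131)*188 = ((((-3 - 6*I*√2) - 22)*(-1/48))*131)*188 = (((-25 - 6*I*√2)*(-1/48))*131)*188 = ((25/48 + I*√2/8)*131)*188 = (3275/48 + 131*I*√2/8)*188 = 153925/12 + 6157*I*√2/2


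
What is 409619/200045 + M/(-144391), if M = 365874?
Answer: -14045967301/28884697595 ≈ -0.48628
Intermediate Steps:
409619/200045 + M/(-144391) = 409619/200045 + 365874/(-144391) = 409619*(1/200045) + 365874*(-1/144391) = 409619/200045 - 365874/144391 = -14045967301/28884697595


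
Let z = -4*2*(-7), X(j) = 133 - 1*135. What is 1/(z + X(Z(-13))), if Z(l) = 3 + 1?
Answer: 1/54 ≈ 0.018519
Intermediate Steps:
Z(l) = 4
X(j) = -2 (X(j) = 133 - 135 = -2)
z = 56 (z = -8*(-7) = 56)
1/(z + X(Z(-13))) = 1/(56 - 2) = 1/54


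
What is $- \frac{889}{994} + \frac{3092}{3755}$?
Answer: $- \frac{37821}{533210} \approx -0.070931$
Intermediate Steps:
$- \frac{889}{994} + \frac{3092}{3755} = \left(-889\right) \frac{1}{994} + 3092 \cdot \frac{1}{3755} = - \frac{127}{142} + \frac{3092}{3755} = - \frac{37821}{533210}$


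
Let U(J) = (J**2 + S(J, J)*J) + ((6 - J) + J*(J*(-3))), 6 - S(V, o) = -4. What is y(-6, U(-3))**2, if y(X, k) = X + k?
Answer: 2025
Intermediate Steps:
S(V, o) = 10 (S(V, o) = 6 - 1*(-4) = 6 + 4 = 10)
U(J) = 6 - 2*J**2 + 9*J (U(J) = (J**2 + 10*J) + ((6 - J) + J*(J*(-3))) = (J**2 + 10*J) + ((6 - J) + J*(-3*J)) = (J**2 + 10*J) + ((6 - J) - 3*J**2) = (J**2 + 10*J) + (6 - J - 3*J**2) = 6 - 2*J**2 + 9*J)
y(-6, U(-3))**2 = (-6 + (6 - 2*(-3)**2 + 9*(-3)))**2 = (-6 + (6 - 2*9 - 27))**2 = (-6 + (6 - 18 - 27))**2 = (-6 - 39)**2 = (-45)**2 = 2025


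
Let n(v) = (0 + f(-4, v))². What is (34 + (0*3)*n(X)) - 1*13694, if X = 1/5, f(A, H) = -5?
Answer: -13660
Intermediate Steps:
X = ⅕ (X = 1*(⅕) = ⅕ ≈ 0.20000)
n(v) = 25 (n(v) = (0 - 5)² = (-5)² = 25)
(34 + (0*3)*n(X)) - 1*13694 = (34 + (0*3)*25) - 1*13694 = (34 + 0*25) - 13694 = (34 + 0) - 13694 = 34 - 13694 = -13660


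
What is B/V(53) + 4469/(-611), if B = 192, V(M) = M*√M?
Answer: -4469/611 + 192*√53/2809 ≈ -6.8166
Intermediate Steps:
V(M) = M^(3/2)
B/V(53) + 4469/(-611) = 192/(53^(3/2)) + 4469/(-611) = 192/((53*√53)) + 4469*(-1/611) = 192*(√53/2809) - 4469/611 = 192*√53/2809 - 4469/611 = -4469/611 + 192*√53/2809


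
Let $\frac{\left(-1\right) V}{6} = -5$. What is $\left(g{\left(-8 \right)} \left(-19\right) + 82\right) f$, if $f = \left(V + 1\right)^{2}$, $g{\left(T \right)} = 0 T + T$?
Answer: $224874$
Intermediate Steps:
$V = 30$ ($V = \left(-6\right) \left(-5\right) = 30$)
$g{\left(T \right)} = T$ ($g{\left(T \right)} = 0 + T = T$)
$f = 961$ ($f = \left(30 + 1\right)^{2} = 31^{2} = 961$)
$\left(g{\left(-8 \right)} \left(-19\right) + 82\right) f = \left(\left(-8\right) \left(-19\right) + 82\right) 961 = \left(152 + 82\right) 961 = 234 \cdot 961 = 224874$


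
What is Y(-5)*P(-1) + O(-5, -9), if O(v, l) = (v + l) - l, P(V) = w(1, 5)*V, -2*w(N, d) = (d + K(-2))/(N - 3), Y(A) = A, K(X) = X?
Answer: -5/4 ≈ -1.2500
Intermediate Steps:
w(N, d) = -(-2 + d)/(2*(-3 + N)) (w(N, d) = -(d - 2)/(2*(N - 3)) = -(-2 + d)/(2*(-3 + N)))
P(V) = 3*V/4 (P(V) = ((2 - 1*5)/(2*(-3 + 1)))*V = ((1/2)*(2 - 5)/(-2))*V = ((1/2)*(-1/2)*(-3))*V = 3*V/4)
O(v, l) = v (O(v, l) = (l + v) - l = v)
Y(-5)*P(-1) + O(-5, -9) = -15*(-1)/4 - 5 = -5*(-3/4) - 5 = 15/4 - 5 = -5/4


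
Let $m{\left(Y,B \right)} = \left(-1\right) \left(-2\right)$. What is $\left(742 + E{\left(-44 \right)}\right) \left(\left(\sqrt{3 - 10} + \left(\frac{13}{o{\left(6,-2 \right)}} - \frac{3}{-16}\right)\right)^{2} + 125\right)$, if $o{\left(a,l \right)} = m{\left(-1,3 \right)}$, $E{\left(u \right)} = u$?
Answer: $\frac{14538293}{128} + \frac{37343 i \sqrt{7}}{4} \approx 1.1358 \cdot 10^{5} + 24700.0 i$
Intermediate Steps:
$m{\left(Y,B \right)} = 2$
$o{\left(a,l \right)} = 2$
$\left(742 + E{\left(-44 \right)}\right) \left(\left(\sqrt{3 - 10} + \left(\frac{13}{o{\left(6,-2 \right)}} - \frac{3}{-16}\right)\right)^{2} + 125\right) = \left(742 - 44\right) \left(\left(\sqrt{3 - 10} + \left(\frac{13}{2} - \frac{3}{-16}\right)\right)^{2} + 125\right) = 698 \left(\left(\sqrt{-7} + \left(13 \cdot \frac{1}{2} - - \frac{3}{16}\right)\right)^{2} + 125\right) = 698 \left(\left(i \sqrt{7} + \left(\frac{13}{2} + \frac{3}{16}\right)\right)^{2} + 125\right) = 698 \left(\left(i \sqrt{7} + \frac{107}{16}\right)^{2} + 125\right) = 698 \left(\left(\frac{107}{16} + i \sqrt{7}\right)^{2} + 125\right) = 698 \left(125 + \left(\frac{107}{16} + i \sqrt{7}\right)^{2}\right) = 87250 + 698 \left(\frac{107}{16} + i \sqrt{7}\right)^{2}$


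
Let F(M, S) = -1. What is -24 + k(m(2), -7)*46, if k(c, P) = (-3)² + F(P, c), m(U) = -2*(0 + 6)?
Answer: 344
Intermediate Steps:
m(U) = -12 (m(U) = -2*6 = -12)
k(c, P) = 8 (k(c, P) = (-3)² - 1 = 9 - 1 = 8)
-24 + k(m(2), -7)*46 = -24 + 8*46 = -24 + 368 = 344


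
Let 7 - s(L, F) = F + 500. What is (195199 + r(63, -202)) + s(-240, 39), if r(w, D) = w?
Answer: 194730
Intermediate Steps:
s(L, F) = -493 - F (s(L, F) = 7 - (F + 500) = 7 - (500 + F) = 7 + (-500 - F) = -493 - F)
(195199 + r(63, -202)) + s(-240, 39) = (195199 + 63) + (-493 - 1*39) = 195262 + (-493 - 39) = 195262 - 532 = 194730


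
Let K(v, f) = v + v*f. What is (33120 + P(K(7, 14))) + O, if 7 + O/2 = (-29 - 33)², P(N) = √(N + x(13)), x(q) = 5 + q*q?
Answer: 40794 + 3*√31 ≈ 40811.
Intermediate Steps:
x(q) = 5 + q²
K(v, f) = v + f*v
P(N) = √(174 + N) (P(N) = √(N + (5 + 13²)) = √(N + (5 + 169)) = √(N + 174) = √(174 + N))
O = 7674 (O = -14 + 2*(-29 - 33)² = -14 + 2*(-62)² = -14 + 2*3844 = -14 + 7688 = 7674)
(33120 + P(K(7, 14))) + O = (33120 + √(174 + 7*(1 + 14))) + 7674 = (33120 + √(174 + 7*15)) + 7674 = (33120 + √(174 + 105)) + 7674 = (33120 + √279) + 7674 = (33120 + 3*√31) + 7674 = 40794 + 3*√31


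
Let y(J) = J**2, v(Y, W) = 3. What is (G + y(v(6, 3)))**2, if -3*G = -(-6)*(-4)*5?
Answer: 2401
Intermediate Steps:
G = 40 (G = -(-(-6)*(-4))*5/3 = -(-2*12)*5/3 = -(-8)*5 = -1/3*(-120) = 40)
(G + y(v(6, 3)))**2 = (40 + 3**2)**2 = (40 + 9)**2 = 49**2 = 2401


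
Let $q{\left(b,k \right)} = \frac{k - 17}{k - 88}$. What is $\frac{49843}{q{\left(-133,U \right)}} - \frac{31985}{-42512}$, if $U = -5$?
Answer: $\frac{98530392979}{467632} \approx 2.107 \cdot 10^{5}$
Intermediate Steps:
$q{\left(b,k \right)} = \frac{-17 + k}{-88 + k}$
$\frac{49843}{q{\left(-133,U \right)}} - \frac{31985}{-42512} = \frac{49843}{\frac{1}{-88 - 5} \left(-17 - 5\right)} - \frac{31985}{-42512} = \frac{49843}{\frac{1}{-93} \left(-22\right)} - - \frac{31985}{42512} = \frac{49843}{\left(- \frac{1}{93}\right) \left(-22\right)} + \frac{31985}{42512} = \frac{49843}{\frac{22}{93}} + \frac{31985}{42512} = 49843 \cdot \frac{93}{22} + \frac{31985}{42512} = \frac{4635399}{22} + \frac{31985}{42512} = \frac{98530392979}{467632}$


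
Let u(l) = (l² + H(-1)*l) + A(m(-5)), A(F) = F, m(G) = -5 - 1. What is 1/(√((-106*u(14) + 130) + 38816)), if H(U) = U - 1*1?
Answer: √21774/21774 ≈ 0.0067769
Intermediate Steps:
m(G) = -6
H(U) = -1 + U (H(U) = U - 1 = -1 + U)
u(l) = -6 + l² - 2*l (u(l) = (l² + (-1 - 1)*l) - 6 = (l² - 2*l) - 6 = -6 + l² - 2*l)
1/(√((-106*u(14) + 130) + 38816)) = 1/(√((-106*(-6 + 14² - 2*14) + 130) + 38816)) = 1/(√((-106*(-6 + 196 - 28) + 130) + 38816)) = 1/(√((-106*162 + 130) + 38816)) = 1/(√((-17172 + 130) + 38816)) = 1/(√(-17042 + 38816)) = 1/(√21774) = √21774/21774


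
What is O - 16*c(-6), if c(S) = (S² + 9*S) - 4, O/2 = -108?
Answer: 136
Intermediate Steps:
O = -216 (O = 2*(-108) = -216)
c(S) = -4 + S² + 9*S
O - 16*c(-6) = -216 - 16*(-4 + (-6)² + 9*(-6)) = -216 - 16*(-4 + 36 - 54) = -216 - 16*(-22) = -216 + 352 = 136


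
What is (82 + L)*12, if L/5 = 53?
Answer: 4164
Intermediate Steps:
L = 265 (L = 5*53 = 265)
(82 + L)*12 = (82 + 265)*12 = 347*12 = 4164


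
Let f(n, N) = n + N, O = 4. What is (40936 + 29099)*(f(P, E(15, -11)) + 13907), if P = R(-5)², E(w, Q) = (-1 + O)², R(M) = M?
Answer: 976357935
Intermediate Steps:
E(w, Q) = 9 (E(w, Q) = (-1 + 4)² = 3² = 9)
P = 25 (P = (-5)² = 25)
f(n, N) = N + n
(40936 + 29099)*(f(P, E(15, -11)) + 13907) = (40936 + 29099)*((9 + 25) + 13907) = 70035*(34 + 13907) = 70035*13941 = 976357935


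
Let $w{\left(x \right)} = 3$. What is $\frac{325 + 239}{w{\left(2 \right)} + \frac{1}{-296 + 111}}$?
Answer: $\frac{52170}{277} \approx 188.34$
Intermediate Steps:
$\frac{325 + 239}{w{\left(2 \right)} + \frac{1}{-296 + 111}} = \frac{325 + 239}{3 + \frac{1}{-296 + 111}} = \frac{564}{3 + \frac{1}{-185}} = \frac{564}{3 - \frac{1}{185}} = \frac{564}{\frac{554}{185}} = 564 \cdot \frac{185}{554} = \frac{52170}{277}$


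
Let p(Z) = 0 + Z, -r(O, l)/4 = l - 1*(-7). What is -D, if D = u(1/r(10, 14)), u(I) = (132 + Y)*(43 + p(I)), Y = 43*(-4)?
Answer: 36110/21 ≈ 1719.5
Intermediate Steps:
r(O, l) = -28 - 4*l (r(O, l) = -4*(l - 1*(-7)) = -4*(l + 7) = -4*(7 + l) = -28 - 4*l)
Y = -172
p(Z) = Z
u(I) = -1720 - 40*I (u(I) = (132 - 172)*(43 + I) = -40*(43 + I) = -1720 - 40*I)
D = -36110/21 (D = -1720 - 40/(-28 - 4*14) = -1720 - 40/(-28 - 56) = -1720 - 40/(-84) = -1720 - 40*(-1/84) = -1720 + 10/21 = -36110/21 ≈ -1719.5)
-D = -1*(-36110/21) = 36110/21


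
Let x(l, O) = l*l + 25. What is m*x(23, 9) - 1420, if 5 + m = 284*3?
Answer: 467818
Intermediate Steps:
x(l, O) = 25 + l**2 (x(l, O) = l**2 + 25 = 25 + l**2)
m = 847 (m = -5 + 284*3 = -5 + 852 = 847)
m*x(23, 9) - 1420 = 847*(25 + 23**2) - 1420 = 847*(25 + 529) - 1420 = 847*554 - 1420 = 469238 - 1420 = 467818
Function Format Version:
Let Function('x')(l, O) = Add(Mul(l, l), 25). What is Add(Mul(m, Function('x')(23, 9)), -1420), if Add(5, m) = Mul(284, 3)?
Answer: 467818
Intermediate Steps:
Function('x')(l, O) = Add(25, Pow(l, 2)) (Function('x')(l, O) = Add(Pow(l, 2), 25) = Add(25, Pow(l, 2)))
m = 847 (m = Add(-5, Mul(284, 3)) = Add(-5, 852) = 847)
Add(Mul(m, Function('x')(23, 9)), -1420) = Add(Mul(847, Add(25, Pow(23, 2))), -1420) = Add(Mul(847, Add(25, 529)), -1420) = Add(Mul(847, 554), -1420) = Add(469238, -1420) = 467818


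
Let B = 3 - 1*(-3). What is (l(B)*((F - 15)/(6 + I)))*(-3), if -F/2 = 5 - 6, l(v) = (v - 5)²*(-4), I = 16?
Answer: -78/11 ≈ -7.0909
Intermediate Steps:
B = 6 (B = 3 + 3 = 6)
l(v) = -4*(-5 + v)² (l(v) = (-5 + v)²*(-4) = -4*(-5 + v)²)
F = 2 (F = -2*(5 - 6) = -2*(-1) = 2)
(l(B)*((F - 15)/(6 + I)))*(-3) = ((-4*(-5 + 6)²)*((2 - 15)/(6 + 16)))*(-3) = ((-4*1²)*(-13/22))*(-3) = ((-4*1)*(-13*1/22))*(-3) = -4*(-13/22)*(-3) = (26/11)*(-3) = -78/11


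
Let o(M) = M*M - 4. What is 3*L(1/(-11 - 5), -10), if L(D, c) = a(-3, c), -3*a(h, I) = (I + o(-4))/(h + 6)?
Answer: -2/3 ≈ -0.66667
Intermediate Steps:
o(M) = -4 + M**2 (o(M) = M**2 - 4 = -4 + M**2)
a(h, I) = -(12 + I)/(3*(6 + h)) (a(h, I) = -(I + (-4 + (-4)**2))/(3*(h + 6)) = -(I + (-4 + 16))/(3*(6 + h)) = -(I + 12)/(3*(6 + h)) = -(12 + I)/(3*(6 + h)))
L(D, c) = -4/3 - c/9 (L(D, c) = (-12 - c)/(3*(6 - 3)) = (1/3)*(-12 - c)/3 = (1/3)*(1/3)*(-12 - c) = -4/3 - c/9)
3*L(1/(-11 - 5), -10) = 3*(-4/3 - 1/9*(-10)) = 3*(-4/3 + 10/9) = 3*(-2/9) = -2/3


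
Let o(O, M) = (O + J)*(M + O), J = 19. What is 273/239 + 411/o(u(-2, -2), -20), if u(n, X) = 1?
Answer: 5511/90820 ≈ 0.060680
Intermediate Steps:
o(O, M) = (19 + O)*(M + O) (o(O, M) = (O + 19)*(M + O) = (19 + O)*(M + O))
273/239 + 411/o(u(-2, -2), -20) = 273/239 + 411/(1² + 19*(-20) + 19*1 - 20*1) = 273*(1/239) + 411/(1 - 380 + 19 - 20) = 273/239 + 411/(-380) = 273/239 + 411*(-1/380) = 273/239 - 411/380 = 5511/90820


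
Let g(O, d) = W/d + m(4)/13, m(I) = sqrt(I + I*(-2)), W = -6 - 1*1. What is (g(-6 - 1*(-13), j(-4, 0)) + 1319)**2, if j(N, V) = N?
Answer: 4716804977/2704 + 5283*I/13 ≈ 1.7444e+6 + 406.38*I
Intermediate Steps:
W = -7 (W = -6 - 1 = -7)
m(I) = sqrt(-I) (m(I) = sqrt(I - 2*I) = sqrt(-I))
g(O, d) = -7/d + 2*I/13 (g(O, d) = -7/d + sqrt(-1*4)/13 = -7/d + sqrt(-4)*(1/13) = -7/d + (2*I)*(1/13) = -7/d + 2*I/13)
(g(-6 - 1*(-13), j(-4, 0)) + 1319)**2 = ((-7/(-4) + 2*I/13) + 1319)**2 = ((-7*(-1/4) + 2*I/13) + 1319)**2 = ((7/4 + 2*I/13) + 1319)**2 = (5283/4 + 2*I/13)**2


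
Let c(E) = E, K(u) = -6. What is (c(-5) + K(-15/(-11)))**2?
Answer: 121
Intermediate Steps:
(c(-5) + K(-15/(-11)))**2 = (-5 - 6)**2 = (-11)**2 = 121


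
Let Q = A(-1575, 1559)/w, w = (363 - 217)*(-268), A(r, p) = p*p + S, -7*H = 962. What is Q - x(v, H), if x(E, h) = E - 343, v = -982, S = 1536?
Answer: 49412583/39128 ≈ 1262.8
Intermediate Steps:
H = -962/7 (H = -⅐*962 = -962/7 ≈ -137.43)
A(r, p) = 1536 + p² (A(r, p) = p*p + 1536 = p² + 1536 = 1536 + p²)
x(E, h) = -343 + E
w = -39128 (w = 146*(-268) = -39128)
Q = -2432017/39128 (Q = (1536 + 1559²)/(-39128) = (1536 + 2430481)*(-1/39128) = 2432017*(-1/39128) = -2432017/39128 ≈ -62.155)
Q - x(v, H) = -2432017/39128 - (-343 - 982) = -2432017/39128 - 1*(-1325) = -2432017/39128 + 1325 = 49412583/39128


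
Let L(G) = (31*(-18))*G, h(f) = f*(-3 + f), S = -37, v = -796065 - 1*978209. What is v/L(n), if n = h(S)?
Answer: 887137/412920 ≈ 2.1484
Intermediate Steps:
v = -1774274 (v = -796065 - 978209 = -1774274)
n = 1480 (n = -37*(-3 - 37) = -37*(-40) = 1480)
L(G) = -558*G
v/L(n) = -1774274/((-558*1480)) = -1774274/(-825840) = -1774274*(-1/825840) = 887137/412920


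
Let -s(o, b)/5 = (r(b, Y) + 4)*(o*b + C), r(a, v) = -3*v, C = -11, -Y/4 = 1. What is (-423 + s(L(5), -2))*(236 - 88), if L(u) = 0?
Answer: 67636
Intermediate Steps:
Y = -4 (Y = -4*1 = -4)
s(o, b) = 880 - 80*b*o (s(o, b) = -5*(-3*(-4) + 4)*(o*b - 11) = -5*(12 + 4)*(b*o - 11) = -80*(-11 + b*o) = -5*(-176 + 16*b*o) = 880 - 80*b*o)
(-423 + s(L(5), -2))*(236 - 88) = (-423 + (880 - 80*(-2)*0))*(236 - 88) = (-423 + (880 + 0))*148 = (-423 + 880)*148 = 457*148 = 67636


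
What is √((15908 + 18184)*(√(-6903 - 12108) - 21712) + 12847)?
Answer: √(-740192657 + 34092*I*√19011) ≈ 86.39 + 27207.0*I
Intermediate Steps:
√((15908 + 18184)*(√(-6903 - 12108) - 21712) + 12847) = √(34092*(√(-19011) - 21712) + 12847) = √(34092*(I*√19011 - 21712) + 12847) = √(34092*(-21712 + I*√19011) + 12847) = √((-740205504 + 34092*I*√19011) + 12847) = √(-740192657 + 34092*I*√19011)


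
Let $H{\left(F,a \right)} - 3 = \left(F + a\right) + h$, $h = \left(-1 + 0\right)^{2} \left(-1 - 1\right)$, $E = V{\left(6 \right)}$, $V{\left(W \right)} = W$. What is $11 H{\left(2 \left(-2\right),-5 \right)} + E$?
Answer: $-82$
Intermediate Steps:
$E = 6$
$h = -2$ ($h = \left(-1\right)^{2} \left(-2\right) = 1 \left(-2\right) = -2$)
$H{\left(F,a \right)} = 1 + F + a$ ($H{\left(F,a \right)} = 3 - \left(2 - F - a\right) = 3 + \left(-2 + F + a\right) = 1 + F + a$)
$11 H{\left(2 \left(-2\right),-5 \right)} + E = 11 \left(1 + 2 \left(-2\right) - 5\right) + 6 = 11 \left(1 - 4 - 5\right) + 6 = 11 \left(-8\right) + 6 = -88 + 6 = -82$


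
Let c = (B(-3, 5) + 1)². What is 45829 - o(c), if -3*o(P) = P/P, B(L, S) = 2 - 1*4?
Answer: 137488/3 ≈ 45829.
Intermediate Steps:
B(L, S) = -2 (B(L, S) = 2 - 4 = -2)
c = 1 (c = (-2 + 1)² = (-1)² = 1)
o(P) = -⅓ (o(P) = -P/(3*P) = -⅓*1 = -⅓)
45829 - o(c) = 45829 - 1*(-⅓) = 45829 + ⅓ = 137488/3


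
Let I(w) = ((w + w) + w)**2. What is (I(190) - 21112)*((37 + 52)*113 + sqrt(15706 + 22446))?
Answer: 3055195916 + 607576*sqrt(9538) ≈ 3.1145e+9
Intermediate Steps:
I(w) = 9*w**2 (I(w) = (2*w + w)**2 = (3*w)**2 = 9*w**2)
(I(190) - 21112)*((37 + 52)*113 + sqrt(15706 + 22446)) = (9*190**2 - 21112)*((37 + 52)*113 + sqrt(15706 + 22446)) = (9*36100 - 21112)*(89*113 + sqrt(38152)) = (324900 - 21112)*(10057 + 2*sqrt(9538)) = 303788*(10057 + 2*sqrt(9538)) = 3055195916 + 607576*sqrt(9538)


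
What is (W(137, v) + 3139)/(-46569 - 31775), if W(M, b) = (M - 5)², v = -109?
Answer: -20563/78344 ≈ -0.26247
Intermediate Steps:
W(M, b) = (-5 + M)²
(W(137, v) + 3139)/(-46569 - 31775) = ((-5 + 137)² + 3139)/(-46569 - 31775) = (132² + 3139)/(-78344) = (17424 + 3139)*(-1/78344) = 20563*(-1/78344) = -20563/78344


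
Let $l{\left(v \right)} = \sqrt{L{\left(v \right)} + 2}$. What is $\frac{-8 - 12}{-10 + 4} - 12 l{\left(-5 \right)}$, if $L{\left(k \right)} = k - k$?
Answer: $\frac{10}{3} - 12 \sqrt{2} \approx -13.637$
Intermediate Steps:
$L{\left(k \right)} = 0$
$l{\left(v \right)} = \sqrt{2}$ ($l{\left(v \right)} = \sqrt{0 + 2} = \sqrt{2}$)
$\frac{-8 - 12}{-10 + 4} - 12 l{\left(-5 \right)} = \frac{-8 - 12}{-10 + 4} - 12 \sqrt{2} = - \frac{20}{-6} - 12 \sqrt{2} = \left(-20\right) \left(- \frac{1}{6}\right) - 12 \sqrt{2} = \frac{10}{3} - 12 \sqrt{2}$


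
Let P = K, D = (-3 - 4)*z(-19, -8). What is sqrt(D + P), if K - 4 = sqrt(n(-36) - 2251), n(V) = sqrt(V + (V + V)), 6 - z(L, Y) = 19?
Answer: sqrt(95 + sqrt(-2251 + 6*I*sqrt(3))) ≈ 10.035 + 2.364*I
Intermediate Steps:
z(L, Y) = -13 (z(L, Y) = 6 - 1*19 = 6 - 19 = -13)
n(V) = sqrt(3)*sqrt(V) (n(V) = sqrt(V + 2*V) = sqrt(3*V) = sqrt(3)*sqrt(V))
D = 91 (D = (-3 - 4)*(-13) = -7*(-13) = 91)
K = 4 + sqrt(-2251 + 6*I*sqrt(3)) (K = 4 + sqrt(sqrt(3)*sqrt(-36) - 2251) = 4 + sqrt(sqrt(3)*(6*I) - 2251) = 4 + sqrt(6*I*sqrt(3) - 2251) = 4 + sqrt(-2251 + 6*I*sqrt(3)) ≈ 4.1095 + 47.445*I)
P = 4 + sqrt(-2251 + 6*I*sqrt(3)) ≈ 4.1095 + 47.445*I
sqrt(D + P) = sqrt(91 + (4 + sqrt(-2251 + 6*I*sqrt(3)))) = sqrt(95 + sqrt(-2251 + 6*I*sqrt(3)))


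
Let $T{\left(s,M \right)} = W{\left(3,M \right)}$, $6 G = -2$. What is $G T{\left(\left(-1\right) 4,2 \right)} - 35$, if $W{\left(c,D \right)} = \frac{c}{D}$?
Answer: $- \frac{71}{2} \approx -35.5$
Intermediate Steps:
$G = - \frac{1}{3}$ ($G = \frac{1}{6} \left(-2\right) = - \frac{1}{3} \approx -0.33333$)
$T{\left(s,M \right)} = \frac{3}{M}$
$G T{\left(\left(-1\right) 4,2 \right)} - 35 = - \frac{3 \cdot \frac{1}{2}}{3} - 35 = \left(- \frac{1}{3}\right) \frac{3}{2} - 35 = - \frac{1}{2} - 35 = - \frac{71}{2}$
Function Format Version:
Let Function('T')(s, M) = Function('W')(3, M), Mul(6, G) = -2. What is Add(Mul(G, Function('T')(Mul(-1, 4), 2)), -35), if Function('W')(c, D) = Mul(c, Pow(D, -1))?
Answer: Rational(-71, 2) ≈ -35.500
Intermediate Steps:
G = Rational(-1, 3) (G = Mul(Rational(1, 6), -2) = Rational(-1, 3) ≈ -0.33333)
Function('T')(s, M) = Mul(3, Pow(M, -1))
Add(Mul(G, Function('T')(Mul(-1, 4), 2)), -35) = Add(Mul(Rational(-1, 3), Mul(3, Pow(2, -1))), -35) = Add(Mul(Rational(-1, 3), Mul(3, Rational(1, 2))), -35) = Add(Mul(Rational(-1, 3), Rational(3, 2)), -35) = Add(Rational(-1, 2), -35) = Rational(-71, 2)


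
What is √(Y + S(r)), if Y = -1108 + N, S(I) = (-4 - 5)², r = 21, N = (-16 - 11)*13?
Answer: I*√1378 ≈ 37.121*I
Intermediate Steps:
N = -351 (N = -27*13 = -351)
S(I) = 81 (S(I) = (-9)² = 81)
Y = -1459 (Y = -1108 - 351 = -1459)
√(Y + S(r)) = √(-1459 + 81) = √(-1378) = I*√1378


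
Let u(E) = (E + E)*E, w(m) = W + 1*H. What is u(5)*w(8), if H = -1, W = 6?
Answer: 250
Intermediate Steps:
w(m) = 5 (w(m) = 6 + 1*(-1) = 6 - 1 = 5)
u(E) = 2*E² (u(E) = (2*E)*E = 2*E²)
u(5)*w(8) = (2*5²)*5 = (2*25)*5 = 50*5 = 250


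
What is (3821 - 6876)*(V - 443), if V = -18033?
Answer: 56444180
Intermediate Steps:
(3821 - 6876)*(V - 443) = (3821 - 6876)*(-18033 - 443) = -3055*(-18476) = 56444180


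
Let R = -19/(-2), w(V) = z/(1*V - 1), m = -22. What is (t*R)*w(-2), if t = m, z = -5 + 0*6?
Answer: -1045/3 ≈ -348.33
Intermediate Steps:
z = -5 (z = -5 + 0 = -5)
t = -22
w(V) = -5/(-1 + V) (w(V) = -5/(1*V - 1) = -5/(V - 1) = -5/(-1 + V))
R = 19/2 (R = -19*(-½) = 19/2 ≈ 9.5000)
(t*R)*w(-2) = (-22*19/2)*(-5/(-1 - 2)) = -(-1045)/(-3) = -(-1045)*(-1)/3 = -209*5/3 = -1045/3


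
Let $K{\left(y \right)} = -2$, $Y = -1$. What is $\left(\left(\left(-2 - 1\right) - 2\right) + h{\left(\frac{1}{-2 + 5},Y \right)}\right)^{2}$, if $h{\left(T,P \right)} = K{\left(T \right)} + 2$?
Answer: $25$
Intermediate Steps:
$h{\left(T,P \right)} = 0$ ($h{\left(T,P \right)} = -2 + 2 = 0$)
$\left(\left(\left(-2 - 1\right) - 2\right) + h{\left(\frac{1}{-2 + 5},Y \right)}\right)^{2} = \left(\left(\left(-2 - 1\right) - 2\right) + 0\right)^{2} = \left(\left(-3 - 2\right) + 0\right)^{2} = \left(-5 + 0\right)^{2} = \left(-5\right)^{2} = 25$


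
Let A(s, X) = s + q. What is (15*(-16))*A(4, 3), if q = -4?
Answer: 0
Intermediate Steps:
A(s, X) = -4 + s (A(s, X) = s - 4 = -4 + s)
(15*(-16))*A(4, 3) = (15*(-16))*(-4 + 4) = -240*0 = 0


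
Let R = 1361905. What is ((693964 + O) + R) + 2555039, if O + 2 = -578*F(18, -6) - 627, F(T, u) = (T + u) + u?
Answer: 4606811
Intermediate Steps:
F(T, u) = T + 2*u
O = -4097 (O = -2 + (-578*(18 + 2*(-6)) - 627) = -2 + (-578*(18 - 12) - 627) = -2 + (-578*6 - 627) = -2 + (-3468 - 627) = -2 - 4095 = -4097)
((693964 + O) + R) + 2555039 = ((693964 - 4097) + 1361905) + 2555039 = (689867 + 1361905) + 2555039 = 2051772 + 2555039 = 4606811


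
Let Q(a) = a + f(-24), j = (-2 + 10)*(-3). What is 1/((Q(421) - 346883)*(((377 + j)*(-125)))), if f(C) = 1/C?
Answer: 24/366903302125 ≈ 6.5412e-11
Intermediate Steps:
j = -24 (j = 8*(-3) = -24)
Q(a) = -1/24 + a (Q(a) = a + 1/(-24) = a - 1/24 = -1/24 + a)
1/((Q(421) - 346883)*(((377 + j)*(-125)))) = 1/(((-1/24 + 421) - 346883)*(((377 - 24)*(-125)))) = 1/((10103/24 - 346883)*((353*(-125)))) = 1/(-8315089/24*(-44125)) = -24/8315089*(-1/44125) = 24/366903302125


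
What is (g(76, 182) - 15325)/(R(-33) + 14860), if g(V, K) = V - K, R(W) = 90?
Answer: -1187/1150 ≈ -1.0322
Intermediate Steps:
(g(76, 182) - 15325)/(R(-33) + 14860) = ((76 - 1*182) - 15325)/(90 + 14860) = ((76 - 182) - 15325)/14950 = (-106 - 15325)*(1/14950) = -15431*1/14950 = -1187/1150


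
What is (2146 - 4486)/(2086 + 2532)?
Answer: -1170/2309 ≈ -0.50671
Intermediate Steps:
(2146 - 4486)/(2086 + 2532) = -2340/4618 = -2340*1/4618 = -1170/2309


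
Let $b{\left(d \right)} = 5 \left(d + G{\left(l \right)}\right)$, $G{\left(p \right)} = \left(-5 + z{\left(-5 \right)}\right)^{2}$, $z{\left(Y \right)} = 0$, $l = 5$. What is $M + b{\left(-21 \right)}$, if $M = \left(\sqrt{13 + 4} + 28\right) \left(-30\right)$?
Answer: $-820 - 30 \sqrt{17} \approx -943.69$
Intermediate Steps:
$G{\left(p \right)} = 25$ ($G{\left(p \right)} = \left(-5 + 0\right)^{2} = \left(-5\right)^{2} = 25$)
$b{\left(d \right)} = 125 + 5 d$ ($b{\left(d \right)} = 5 \left(d + 25\right) = 5 \left(25 + d\right) = 125 + 5 d$)
$M = -840 - 30 \sqrt{17}$ ($M = \left(\sqrt{17} + 28\right) \left(-30\right) = \left(28 + \sqrt{17}\right) \left(-30\right) = -840 - 30 \sqrt{17} \approx -963.69$)
$M + b{\left(-21 \right)} = \left(-840 - 30 \sqrt{17}\right) + \left(125 + 5 \left(-21\right)\right) = \left(-840 - 30 \sqrt{17}\right) + \left(125 - 105\right) = \left(-840 - 30 \sqrt{17}\right) + 20 = -820 - 30 \sqrt{17}$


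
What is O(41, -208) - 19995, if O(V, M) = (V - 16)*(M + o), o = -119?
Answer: -28170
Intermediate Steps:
O(V, M) = (-119 + M)*(-16 + V) (O(V, M) = (V - 16)*(M - 119) = (-16 + V)*(-119 + M) = (-119 + M)*(-16 + V))
O(41, -208) - 19995 = (1904 - 119*41 - 16*(-208) - 208*41) - 19995 = (1904 - 4879 + 3328 - 8528) - 19995 = -8175 - 19995 = -28170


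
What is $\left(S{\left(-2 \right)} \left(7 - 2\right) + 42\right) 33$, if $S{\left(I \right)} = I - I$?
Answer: $1386$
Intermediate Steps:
$S{\left(I \right)} = 0$
$\left(S{\left(-2 \right)} \left(7 - 2\right) + 42\right) 33 = \left(0 \left(7 - 2\right) + 42\right) 33 = \left(0 \cdot 5 + 42\right) 33 = \left(0 + 42\right) 33 = 42 \cdot 33 = 1386$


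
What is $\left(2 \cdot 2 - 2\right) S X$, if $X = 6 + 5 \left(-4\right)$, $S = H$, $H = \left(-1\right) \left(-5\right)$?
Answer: $-140$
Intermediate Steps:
$H = 5$
$S = 5$
$X = -14$ ($X = 6 - 20 = -14$)
$\left(2 \cdot 2 - 2\right) S X = \left(2 \cdot 2 - 2\right) 5 \left(-14\right) = \left(4 - 2\right) 5 \left(-14\right) = 2 \cdot 5 \left(-14\right) = 10 \left(-14\right) = -140$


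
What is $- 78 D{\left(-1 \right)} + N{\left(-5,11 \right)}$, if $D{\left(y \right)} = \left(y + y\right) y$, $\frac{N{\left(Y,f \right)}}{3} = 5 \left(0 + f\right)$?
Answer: $9$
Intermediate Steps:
$N{\left(Y,f \right)} = 15 f$ ($N{\left(Y,f \right)} = 3 \cdot 5 \left(0 + f\right) = 3 \cdot 5 f = 15 f$)
$D{\left(y \right)} = 2 y^{2}$ ($D{\left(y \right)} = 2 y y = 2 y^{2}$)
$- 78 D{\left(-1 \right)} + N{\left(-5,11 \right)} = - 78 \cdot 2 \left(-1\right)^{2} + 15 \cdot 11 = - 78 \cdot 2 \cdot 1 + 165 = \left(-78\right) 2 + 165 = -156 + 165 = 9$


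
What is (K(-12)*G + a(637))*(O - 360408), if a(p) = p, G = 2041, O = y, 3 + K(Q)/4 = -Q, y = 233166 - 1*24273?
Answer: -11229231195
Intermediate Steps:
y = 208893 (y = 233166 - 24273 = 208893)
K(Q) = -12 - 4*Q (K(Q) = -12 + 4*(-Q) = -12 - 4*Q)
O = 208893
(K(-12)*G + a(637))*(O - 360408) = ((-12 - 4*(-12))*2041 + 637)*(208893 - 360408) = ((-12 + 48)*2041 + 637)*(-151515) = (36*2041 + 637)*(-151515) = (73476 + 637)*(-151515) = 74113*(-151515) = -11229231195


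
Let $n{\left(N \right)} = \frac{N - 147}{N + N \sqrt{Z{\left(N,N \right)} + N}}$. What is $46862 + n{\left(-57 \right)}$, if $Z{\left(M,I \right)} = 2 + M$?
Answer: $\frac{100612782}{2147} - \frac{272 i \sqrt{7}}{2147} \approx 46862.0 - 0.33519 i$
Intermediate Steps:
$n{\left(N \right)} = \frac{-147 + N}{N + N \sqrt{2 + 2 N}}$ ($n{\left(N \right)} = \frac{N - 147}{N + N \sqrt{\left(2 + N\right) + N}} = \frac{-147 + N}{N + N \sqrt{2 + 2 N}}$)
$46862 + n{\left(-57 \right)} = 46862 + \frac{-147 - 57}{\left(-57\right) \left(1 + \sqrt{2} \sqrt{1 - 57}\right)} = 46862 - \frac{1}{57} \frac{1}{1 + \sqrt{2} \sqrt{-56}} \left(-204\right) = 46862 - \frac{1}{57} \frac{1}{1 + \sqrt{2} \cdot 2 i \sqrt{14}} \left(-204\right) = 46862 - \frac{1}{57} \frac{1}{1 + 4 i \sqrt{7}} \left(-204\right) = 46862 + \frac{68}{19 \left(1 + 4 i \sqrt{7}\right)}$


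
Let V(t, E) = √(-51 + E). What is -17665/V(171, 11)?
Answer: 3533*I*√10/4 ≈ 2793.1*I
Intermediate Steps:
-17665/V(171, 11) = -17665/√(-51 + 11) = -17665*(-I*√10/20) = -(-3533)*I*√10/4 = 3533*I*√10/4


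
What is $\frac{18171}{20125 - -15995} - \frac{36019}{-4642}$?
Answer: $\frac{230892677}{27944840} \approx 8.2625$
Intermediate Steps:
$\frac{18171}{20125 - -15995} - \frac{36019}{-4642} = \frac{18171}{20125 + 15995} - - \frac{36019}{4642} = \frac{18171}{36120} + \frac{36019}{4642} = 18171 \cdot \frac{1}{36120} + \frac{36019}{4642} = \frac{6057}{12040} + \frac{36019}{4642} = \frac{230892677}{27944840}$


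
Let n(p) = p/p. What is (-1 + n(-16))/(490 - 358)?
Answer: 0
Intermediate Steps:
n(p) = 1
(-1 + n(-16))/(490 - 358) = (-1 + 1)/(490 - 358) = 0/132 = 0*(1/132) = 0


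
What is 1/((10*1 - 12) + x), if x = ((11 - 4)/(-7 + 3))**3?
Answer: -64/471 ≈ -0.13588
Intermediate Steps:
x = -343/64 (x = (7/(-4))**3 = (7*(-1/4))**3 = (-7/4)**3 = -343/64 ≈ -5.3594)
1/((10*1 - 12) + x) = 1/((10*1 - 12) - 343/64) = 1/((10 - 12) - 343/64) = 1/(-2 - 343/64) = 1/(-471/64) = -64/471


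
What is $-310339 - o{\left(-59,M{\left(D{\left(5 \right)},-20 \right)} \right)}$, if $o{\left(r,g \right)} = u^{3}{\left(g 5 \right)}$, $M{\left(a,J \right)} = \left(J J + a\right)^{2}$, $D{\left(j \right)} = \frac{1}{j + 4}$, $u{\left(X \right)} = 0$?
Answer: $-310339$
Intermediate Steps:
$D{\left(j \right)} = \frac{1}{4 + j}$
$M{\left(a,J \right)} = \left(a + J^{2}\right)^{2}$ ($M{\left(a,J \right)} = \left(J^{2} + a\right)^{2} = \left(a + J^{2}\right)^{2}$)
$o{\left(r,g \right)} = 0$ ($o{\left(r,g \right)} = 0^{3} = 0$)
$-310339 - o{\left(-59,M{\left(D{\left(5 \right)},-20 \right)} \right)} = -310339 - 0 = -310339 + 0 = -310339$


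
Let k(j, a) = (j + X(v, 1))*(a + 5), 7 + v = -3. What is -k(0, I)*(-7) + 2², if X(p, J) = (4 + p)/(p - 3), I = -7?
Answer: -32/13 ≈ -2.4615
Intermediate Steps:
v = -10 (v = -7 - 3 = -10)
X(p, J) = (4 + p)/(-3 + p)
k(j, a) = (5 + a)*(6/13 + j) (k(j, a) = (j + (4 - 10)/(-3 - 10))*(a + 5) = (j - 6/(-13))*(5 + a) = (j - 1/13*(-6))*(5 + a) = (j + 6/13)*(5 + a) = (6/13 + j)*(5 + a) = (5 + a)*(6/13 + j))
-k(0, I)*(-7) + 2² = -(30/13 + 5*0 + (6/13)*(-7) - 7*0)*(-7) + 2² = -(30/13 + 0 - 42/13 + 0)*(-7) + 4 = -1*(-12/13)*(-7) + 4 = (12/13)*(-7) + 4 = -84/13 + 4 = -32/13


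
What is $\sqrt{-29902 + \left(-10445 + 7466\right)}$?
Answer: $i \sqrt{32881} \approx 181.33 i$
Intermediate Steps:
$\sqrt{-29902 + \left(-10445 + 7466\right)} = \sqrt{-29902 - 2979} = \sqrt{-32881} = i \sqrt{32881}$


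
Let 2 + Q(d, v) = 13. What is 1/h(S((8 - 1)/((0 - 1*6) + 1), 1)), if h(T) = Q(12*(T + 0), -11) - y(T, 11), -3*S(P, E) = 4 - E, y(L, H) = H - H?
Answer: 1/11 ≈ 0.090909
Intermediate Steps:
y(L, H) = 0
Q(d, v) = 11 (Q(d, v) = -2 + 13 = 11)
S(P, E) = -4/3 + E/3 (S(P, E) = -(4 - E)/3 = -4/3 + E/3)
h(T) = 11 (h(T) = 11 - 1*0 = 11 + 0 = 11)
1/h(S((8 - 1)/((0 - 1*6) + 1), 1)) = 1/11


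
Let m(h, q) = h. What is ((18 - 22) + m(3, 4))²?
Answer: 1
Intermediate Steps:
((18 - 22) + m(3, 4))² = ((18 - 22) + 3)² = (-4 + 3)² = (-1)² = 1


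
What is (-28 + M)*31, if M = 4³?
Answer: 1116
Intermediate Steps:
M = 64
(-28 + M)*31 = (-28 + 64)*31 = 36*31 = 1116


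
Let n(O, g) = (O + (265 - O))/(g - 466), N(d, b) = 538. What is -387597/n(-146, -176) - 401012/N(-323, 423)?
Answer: 66884092616/71285 ≈ 9.3826e+5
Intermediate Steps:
n(O, g) = 265/(-466 + g)
-387597/n(-146, -176) - 401012/N(-323, 423) = -387597/(265/(-466 - 176)) - 401012/538 = -387597/(265/(-642)) - 401012*1/538 = -387597/(265*(-1/642)) - 200506/269 = -387597/(-265/642) - 200506/269 = -387597*(-642/265) - 200506/269 = 248837274/265 - 200506/269 = 66884092616/71285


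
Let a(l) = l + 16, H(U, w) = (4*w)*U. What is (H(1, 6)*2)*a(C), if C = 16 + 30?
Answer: 2976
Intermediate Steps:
H(U, w) = 4*U*w
C = 46
a(l) = 16 + l
(H(1, 6)*2)*a(C) = ((4*1*6)*2)*(16 + 46) = (24*2)*62 = 48*62 = 2976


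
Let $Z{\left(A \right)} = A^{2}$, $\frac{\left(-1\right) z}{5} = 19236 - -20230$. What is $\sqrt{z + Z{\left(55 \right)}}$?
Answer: $i \sqrt{194305} \approx 440.8 i$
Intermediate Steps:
$z = -197330$ ($z = - 5 \left(19236 - -20230\right) = - 5 \left(19236 + 20230\right) = \left(-5\right) 39466 = -197330$)
$\sqrt{z + Z{\left(55 \right)}} = \sqrt{-197330 + 55^{2}} = \sqrt{-197330 + 3025} = \sqrt{-194305} = i \sqrt{194305}$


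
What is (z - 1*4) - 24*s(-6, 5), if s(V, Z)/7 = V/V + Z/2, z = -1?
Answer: -593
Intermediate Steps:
s(V, Z) = 7 + 7*Z/2 (s(V, Z) = 7*(V/V + Z/2) = 7*(1 + Z*(½)) = 7*(1 + Z/2) = 7 + 7*Z/2)
(z - 1*4) - 24*s(-6, 5) = (-1 - 1*4) - 24*(7 + (7/2)*5) = (-1 - 4) - 24*(7 + 35/2) = -5 - 24*49/2 = -5 - 588 = -593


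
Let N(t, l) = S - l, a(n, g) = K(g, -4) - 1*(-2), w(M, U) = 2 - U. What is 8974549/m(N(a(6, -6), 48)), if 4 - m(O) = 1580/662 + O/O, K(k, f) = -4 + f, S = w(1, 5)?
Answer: 2970575719/203 ≈ 1.4633e+7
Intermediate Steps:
S = -3 (S = 2 - 1*5 = 2 - 5 = -3)
a(n, g) = -6 (a(n, g) = (-4 - 4) - 1*(-2) = -8 + 2 = -6)
N(t, l) = -3 - l
m(O) = 203/331 (m(O) = 4 - (1580/662 + O/O) = 4 - (1580*(1/662) + 1) = 4 - (790/331 + 1) = 4 - 1*1121/331 = 4 - 1121/331 = 203/331)
8974549/m(N(a(6, -6), 48)) = 8974549/(203/331) = 8974549*(331/203) = 2970575719/203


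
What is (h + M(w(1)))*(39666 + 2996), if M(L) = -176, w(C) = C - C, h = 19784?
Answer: 836516496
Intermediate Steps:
w(C) = 0
(h + M(w(1)))*(39666 + 2996) = (19784 - 176)*(39666 + 2996) = 19608*42662 = 836516496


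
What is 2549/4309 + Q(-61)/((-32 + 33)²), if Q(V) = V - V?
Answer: 2549/4309 ≈ 0.59155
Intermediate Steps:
Q(V) = 0
2549/4309 + Q(-61)/((-32 + 33)²) = 2549/4309 + 0/((-32 + 33)²) = 2549*(1/4309) + 0/(1²) = 2549/4309 + 0/1 = 2549/4309 + 0*1 = 2549/4309 + 0 = 2549/4309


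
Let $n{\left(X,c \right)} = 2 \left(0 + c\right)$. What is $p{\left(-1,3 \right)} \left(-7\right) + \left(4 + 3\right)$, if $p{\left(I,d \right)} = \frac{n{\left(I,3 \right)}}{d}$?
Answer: $-7$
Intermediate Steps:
$n{\left(X,c \right)} = 2 c$
$p{\left(I,d \right)} = \frac{6}{d}$ ($p{\left(I,d \right)} = \frac{2 \cdot 3}{d} = \frac{6}{d}$)
$p{\left(-1,3 \right)} \left(-7\right) + \left(4 + 3\right) = \frac{6}{3} \left(-7\right) + \left(4 + 3\right) = 6 \cdot \frac{1}{3} \left(-7\right) + 7 = 2 \left(-7\right) + 7 = -14 + 7 = -7$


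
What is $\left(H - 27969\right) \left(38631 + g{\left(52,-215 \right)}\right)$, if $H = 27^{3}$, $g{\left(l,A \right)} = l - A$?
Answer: $-322308828$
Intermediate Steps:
$H = 19683$
$\left(H - 27969\right) \left(38631 + g{\left(52,-215 \right)}\right) = \left(19683 - 27969\right) \left(38631 + \left(52 - -215\right)\right) = - 8286 \left(38631 + \left(52 + 215\right)\right) = - 8286 \left(38631 + 267\right) = \left(-8286\right) 38898 = -322308828$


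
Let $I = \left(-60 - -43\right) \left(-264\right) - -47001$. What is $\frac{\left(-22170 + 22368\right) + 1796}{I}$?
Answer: $\frac{1994}{51489} \approx 0.038727$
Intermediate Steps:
$I = 51489$ ($I = \left(-60 + 43\right) \left(-264\right) + 47001 = \left(-17\right) \left(-264\right) + 47001 = 4488 + 47001 = 51489$)
$\frac{\left(-22170 + 22368\right) + 1796}{I} = \frac{\left(-22170 + 22368\right) + 1796}{51489} = \left(198 + 1796\right) \frac{1}{51489} = 1994 \cdot \frac{1}{51489} = \frac{1994}{51489}$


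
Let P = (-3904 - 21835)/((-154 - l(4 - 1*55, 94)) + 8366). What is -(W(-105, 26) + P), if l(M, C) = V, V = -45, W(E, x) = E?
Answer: 892724/8257 ≈ 108.12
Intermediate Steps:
l(M, C) = -45
P = -25739/8257 (P = (-3904 - 21835)/((-154 - 1*(-45)) + 8366) = -25739/((-154 + 45) + 8366) = -25739/(-109 + 8366) = -25739/8257 ≈ -3.1172)
-(W(-105, 26) + P) = -(-105 - 25739/8257) = -1*(-892724/8257) = 892724/8257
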